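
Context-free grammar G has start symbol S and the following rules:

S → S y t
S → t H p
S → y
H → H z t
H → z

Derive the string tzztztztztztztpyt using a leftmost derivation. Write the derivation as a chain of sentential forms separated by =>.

S => Syt   [S → S y t]
Syt => tHpyt   [S → t H p]
tHpyt => tHztpyt   [H → H z t]
tHztpyt => tHztztpyt   [H → H z t]
tHztztpyt => tHztztztpyt   [H → H z t]
tHztztztpyt => tHztztztztpyt   [H → H z t]
tHztztztztpyt => tHztztztztztpyt   [H → H z t]
tHztztztztztpyt => tHztztztztztztpyt   [H → H z t]
tHztztztztztztpyt => tzztztztztztztpyt   [H → z]

S=>Syt=>tHpyt=>tHztpyt=>tHztztpyt=>tHztztztpyt=>tHztztztztpyt=>tHztztztztztpyt=>tHztztztztztztpyt=>tzztztztztztztpyt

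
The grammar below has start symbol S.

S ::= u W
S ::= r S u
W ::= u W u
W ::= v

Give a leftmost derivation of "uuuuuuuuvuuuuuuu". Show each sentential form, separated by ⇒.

S ⇒ uW ⇒ uuWu ⇒ uuuWuu ⇒ uuuuWuuu ⇒ uuuuuWuuuu ⇒ uuuuuuWuuuuu ⇒ uuuuuuuWuuuuuu ⇒ uuuuuuuuWuuuuuuu ⇒ uuuuuuuuvuuuuuuu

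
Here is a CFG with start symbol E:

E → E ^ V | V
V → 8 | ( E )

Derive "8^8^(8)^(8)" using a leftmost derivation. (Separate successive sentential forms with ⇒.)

E ⇒ E^V ⇒ E^V^V ⇒ E^V^V^V ⇒ V^V^V^V ⇒ 8^V^V^V ⇒ 8^8^V^V ⇒ 8^8^(E)^V ⇒ 8^8^(V)^V ⇒ 8^8^(8)^V ⇒ 8^8^(8)^(E) ⇒ 8^8^(8)^(V) ⇒ 8^8^(8)^(8)

E ⇒ E^V   [E → E ^ V]
E^V ⇒ E^V^V   [E → E ^ V]
E^V^V ⇒ E^V^V^V   [E → E ^ V]
E^V^V^V ⇒ V^V^V^V   [E → V]
V^V^V^V ⇒ 8^V^V^V   [V → 8]
8^V^V^V ⇒ 8^8^V^V   [V → 8]
8^8^V^V ⇒ 8^8^(E)^V   [V → ( E )]
8^8^(E)^V ⇒ 8^8^(V)^V   [E → V]
8^8^(V)^V ⇒ 8^8^(8)^V   [V → 8]
8^8^(8)^V ⇒ 8^8^(8)^(E)   [V → ( E )]
8^8^(8)^(E) ⇒ 8^8^(8)^(V)   [E → V]
8^8^(8)^(V) ⇒ 8^8^(8)^(8)   [V → 8]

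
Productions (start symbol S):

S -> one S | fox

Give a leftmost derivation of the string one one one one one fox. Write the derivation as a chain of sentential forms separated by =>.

S => one S => one one S => one one one S => one one one one S => one one one one one S => one one one one one fox

S => one S   [S -> one S]
one S => one one S   [S -> one S]
one one S => one one one S   [S -> one S]
one one one S => one one one one S   [S -> one S]
one one one one S => one one one one one S   [S -> one S]
one one one one one S => one one one one one fox   [S -> fox]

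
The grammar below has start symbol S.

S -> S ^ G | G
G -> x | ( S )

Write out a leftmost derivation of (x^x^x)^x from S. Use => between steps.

S => S^G   [S -> S ^ G]
S^G => G^G   [S -> G]
G^G => (S)^G   [G -> ( S )]
(S)^G => (S^G)^G   [S -> S ^ G]
(S^G)^G => (S^G^G)^G   [S -> S ^ G]
(S^G^G)^G => (G^G^G)^G   [S -> G]
(G^G^G)^G => (x^G^G)^G   [G -> x]
(x^G^G)^G => (x^x^G)^G   [G -> x]
(x^x^G)^G => (x^x^x)^G   [G -> x]
(x^x^x)^G => (x^x^x)^x   [G -> x]

S => S^G => G^G => (S)^G => (S^G)^G => (S^G^G)^G => (G^G^G)^G => (x^G^G)^G => (x^x^G)^G => (x^x^x)^G => (x^x^x)^x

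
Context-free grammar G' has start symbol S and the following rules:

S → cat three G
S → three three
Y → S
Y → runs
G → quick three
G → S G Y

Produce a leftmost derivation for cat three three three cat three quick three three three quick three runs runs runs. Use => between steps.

S => cat three G => cat three S G Y => cat three three three G Y => cat three three three S G Y Y => cat three three three cat three G G Y Y => cat three three three cat three quick three G Y Y => cat three three three cat three quick three S G Y Y Y => cat three three three cat three quick three three three G Y Y Y => cat three three three cat three quick three three three quick three Y Y Y => cat three three three cat three quick three three three quick three runs Y Y => cat three three three cat three quick three three three quick three runs runs Y => cat three three three cat three quick three three three quick three runs runs runs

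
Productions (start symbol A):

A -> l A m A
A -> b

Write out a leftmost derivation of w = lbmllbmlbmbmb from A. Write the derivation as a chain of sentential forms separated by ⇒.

A ⇒ lAmA ⇒ lbmA ⇒ lbmlAmA ⇒ lbmllAmAmA ⇒ lbmllbmAmA ⇒ lbmllbmlAmAmA ⇒ lbmllbmlbmAmA ⇒ lbmllbmlbmbmA ⇒ lbmllbmlbmbmb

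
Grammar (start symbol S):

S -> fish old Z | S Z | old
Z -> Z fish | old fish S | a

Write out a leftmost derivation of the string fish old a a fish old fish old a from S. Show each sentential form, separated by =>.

S => S Z => S Z Z => fish old Z Z Z => fish old a Z Z => fish old a Z fish Z => fish old a a fish Z => fish old a a fish old fish S => fish old a a fish old fish S Z => fish old a a fish old fish old Z => fish old a a fish old fish old a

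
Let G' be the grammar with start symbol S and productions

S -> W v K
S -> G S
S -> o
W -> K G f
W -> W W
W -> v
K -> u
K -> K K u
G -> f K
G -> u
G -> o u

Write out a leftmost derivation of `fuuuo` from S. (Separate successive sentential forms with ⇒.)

S⇒GS⇒fKS⇒fKKuS⇒fuKuS⇒fuuuS⇒fuuuo

S ⇒ GS   [S -> G S]
GS ⇒ fKS   [G -> f K]
fKS ⇒ fKKuS   [K -> K K u]
fKKuS ⇒ fuKuS   [K -> u]
fuKuS ⇒ fuuuS   [K -> u]
fuuuS ⇒ fuuuo   [S -> o]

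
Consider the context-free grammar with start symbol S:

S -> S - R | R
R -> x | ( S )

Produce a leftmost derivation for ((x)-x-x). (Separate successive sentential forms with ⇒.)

S⇒R⇒(S)⇒(S-R)⇒(S-R-R)⇒(R-R-R)⇒((S)-R-R)⇒((R)-R-R)⇒((x)-R-R)⇒((x)-x-R)⇒((x)-x-x)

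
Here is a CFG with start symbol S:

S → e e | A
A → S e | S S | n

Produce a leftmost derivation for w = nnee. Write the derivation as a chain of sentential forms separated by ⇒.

S⇒A⇒SS⇒AS⇒SSS⇒ASS⇒nSS⇒nAS⇒nnS⇒nnee

S ⇒ A   [S → A]
A ⇒ SS   [A → S S]
SS ⇒ AS   [S → A]
AS ⇒ SSS   [A → S S]
SSS ⇒ ASS   [S → A]
ASS ⇒ nSS   [A → n]
nSS ⇒ nAS   [S → A]
nAS ⇒ nnS   [A → n]
nnS ⇒ nnee   [S → e e]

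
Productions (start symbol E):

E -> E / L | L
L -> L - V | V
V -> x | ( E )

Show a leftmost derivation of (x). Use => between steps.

E => L   [E -> L]
L => V   [L -> V]
V => (E)   [V -> ( E )]
(E) => (L)   [E -> L]
(L) => (V)   [L -> V]
(V) => (x)   [V -> x]

E => L => V => (E) => (L) => (V) => (x)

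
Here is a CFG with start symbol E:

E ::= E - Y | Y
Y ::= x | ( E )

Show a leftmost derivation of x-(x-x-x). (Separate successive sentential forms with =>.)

E => E-Y   [E ::= E - Y]
E-Y => Y-Y   [E ::= Y]
Y-Y => x-Y   [Y ::= x]
x-Y => x-(E)   [Y ::= ( E )]
x-(E) => x-(E-Y)   [E ::= E - Y]
x-(E-Y) => x-(E-Y-Y)   [E ::= E - Y]
x-(E-Y-Y) => x-(Y-Y-Y)   [E ::= Y]
x-(Y-Y-Y) => x-(x-Y-Y)   [Y ::= x]
x-(x-Y-Y) => x-(x-x-Y)   [Y ::= x]
x-(x-x-Y) => x-(x-x-x)   [Y ::= x]

E => E-Y => Y-Y => x-Y => x-(E) => x-(E-Y) => x-(E-Y-Y) => x-(Y-Y-Y) => x-(x-Y-Y) => x-(x-x-Y) => x-(x-x-x)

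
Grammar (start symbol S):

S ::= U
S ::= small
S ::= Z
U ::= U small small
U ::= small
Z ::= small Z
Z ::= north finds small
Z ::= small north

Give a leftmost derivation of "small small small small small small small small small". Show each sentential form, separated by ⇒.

S ⇒ U   [S ::= U]
U ⇒ U small small   [U ::= U small small]
U small small ⇒ U small small small small   [U ::= U small small]
U small small small small ⇒ U small small small small small small   [U ::= U small small]
U small small small small small small ⇒ U small small small small small small small small   [U ::= U small small]
U small small small small small small small small ⇒ small small small small small small small small small   [U ::= small]

S ⇒ U ⇒ U small small ⇒ U small small small small ⇒ U small small small small small small ⇒ U small small small small small small small small ⇒ small small small small small small small small small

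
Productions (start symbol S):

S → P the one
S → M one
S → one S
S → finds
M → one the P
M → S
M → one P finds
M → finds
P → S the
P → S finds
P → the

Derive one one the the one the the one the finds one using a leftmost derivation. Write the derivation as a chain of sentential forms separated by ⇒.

S ⇒ M one ⇒ one P finds one ⇒ one S the finds one ⇒ one P the one the finds one ⇒ one S the the one the finds one ⇒ one M one the the one the finds one ⇒ one one the P one the the one the finds one ⇒ one one the the one the the one the finds one

S ⇒ M one   [S → M one]
M one ⇒ one P finds one   [M → one P finds]
one P finds one ⇒ one S the finds one   [P → S the]
one S the finds one ⇒ one P the one the finds one   [S → P the one]
one P the one the finds one ⇒ one S the the one the finds one   [P → S the]
one S the the one the finds one ⇒ one M one the the one the finds one   [S → M one]
one M one the the one the finds one ⇒ one one the P one the the one the finds one   [M → one the P]
one one the P one the the one the finds one ⇒ one one the the one the the one the finds one   [P → the]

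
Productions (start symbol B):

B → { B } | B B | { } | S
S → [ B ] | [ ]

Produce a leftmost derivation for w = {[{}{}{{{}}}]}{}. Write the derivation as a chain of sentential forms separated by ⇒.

B⇒BB⇒{B}B⇒{S}B⇒{[B]}B⇒{[BB]}B⇒{[{}B]}B⇒{[{}BB]}B⇒{[{}{}B]}B⇒{[{}{}{B}]}B⇒{[{}{}{{B}}]}B⇒{[{}{}{{{}}}]}B⇒{[{}{}{{{}}}]}{}

B ⇒ BB   [B → B B]
BB ⇒ {B}B   [B → { B }]
{B}B ⇒ {S}B   [B → S]
{S}B ⇒ {[B]}B   [S → [ B ]]
{[B]}B ⇒ {[BB]}B   [B → B B]
{[BB]}B ⇒ {[{}B]}B   [B → { }]
{[{}B]}B ⇒ {[{}BB]}B   [B → B B]
{[{}BB]}B ⇒ {[{}{}B]}B   [B → { }]
{[{}{}B]}B ⇒ {[{}{}{B}]}B   [B → { B }]
{[{}{}{B}]}B ⇒ {[{}{}{{B}}]}B   [B → { B }]
{[{}{}{{B}}]}B ⇒ {[{}{}{{{}}}]}B   [B → { }]
{[{}{}{{{}}}]}B ⇒ {[{}{}{{{}}}]}{}   [B → { }]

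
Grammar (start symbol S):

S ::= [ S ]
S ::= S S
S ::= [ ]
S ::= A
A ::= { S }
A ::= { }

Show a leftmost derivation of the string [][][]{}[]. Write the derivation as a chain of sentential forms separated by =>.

S => SS => SSS => []SS => [][]S => [][]SS => [][]SSS => [][][]SS => [][][]AS => [][][]{}S => [][][]{}[]

S => SS   [S ::= S S]
SS => SSS   [S ::= S S]
SSS => []SS   [S ::= [ ]]
[]SS => [][]S   [S ::= [ ]]
[][]S => [][]SS   [S ::= S S]
[][]SS => [][]SSS   [S ::= S S]
[][]SSS => [][][]SS   [S ::= [ ]]
[][][]SS => [][][]AS   [S ::= A]
[][][]AS => [][][]{}S   [A ::= { }]
[][][]{}S => [][][]{}[]   [S ::= [ ]]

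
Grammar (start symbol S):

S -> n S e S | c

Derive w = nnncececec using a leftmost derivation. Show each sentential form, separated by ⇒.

S ⇒ nSeS   [S -> n S e S]
nSeS ⇒ nnSeSeS   [S -> n S e S]
nnSeSeS ⇒ nnnSeSeSeS   [S -> n S e S]
nnnSeSeSeS ⇒ nnnceSeSeS   [S -> c]
nnnceSeSeS ⇒ nnnceceSeS   [S -> c]
nnnceceSeS ⇒ nnncececeS   [S -> c]
nnncececeS ⇒ nnncececec   [S -> c]

S ⇒ nSeS ⇒ nnSeSeS ⇒ nnnSeSeSeS ⇒ nnnceSeSeS ⇒ nnnceceSeS ⇒ nnncececeS ⇒ nnncececec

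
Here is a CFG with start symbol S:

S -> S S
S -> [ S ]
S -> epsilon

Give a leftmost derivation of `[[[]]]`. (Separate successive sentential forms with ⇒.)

S ⇒ [S]   [S -> [ S ]]
[S] ⇒ [SS]   [S -> S S]
[SS] ⇒ [SSS]   [S -> S S]
[SSS] ⇒ [SSSS]   [S -> S S]
[SSSS] ⇒ [[S]SSS]   [S -> [ S ]]
[[S]SSS] ⇒ [[SS]SSS]   [S -> S S]
[[SS]SSS] ⇒ [[[S]S]SSS]   [S -> [ S ]]
[[[S]S]SSS] ⇒ [[[]S]SSS]   [S -> epsilon]
[[[]S]SSS] ⇒ [[[]]SSS]   [S -> epsilon]
[[[]]SSS] ⇒ [[[]]SS]   [S -> epsilon]
[[[]]SS] ⇒ [[[]]S]   [S -> epsilon]
[[[]]S] ⇒ [[[]]]   [S -> epsilon]

S ⇒ [S] ⇒ [SS] ⇒ [SSS] ⇒ [SSSS] ⇒ [[S]SSS] ⇒ [[SS]SSS] ⇒ [[[S]S]SSS] ⇒ [[[]S]SSS] ⇒ [[[]]SSS] ⇒ [[[]]SS] ⇒ [[[]]S] ⇒ [[[]]]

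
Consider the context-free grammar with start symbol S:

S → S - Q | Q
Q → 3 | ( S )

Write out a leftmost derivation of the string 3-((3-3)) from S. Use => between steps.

S=>S-Q=>Q-Q=>3-Q=>3-(S)=>3-(Q)=>3-((S))=>3-((S-Q))=>3-((Q-Q))=>3-((3-Q))=>3-((3-3))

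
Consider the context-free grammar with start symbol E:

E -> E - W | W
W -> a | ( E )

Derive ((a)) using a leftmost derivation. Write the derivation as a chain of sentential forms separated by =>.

E=>W=>(E)=>(W)=>((E))=>((W))=>((a))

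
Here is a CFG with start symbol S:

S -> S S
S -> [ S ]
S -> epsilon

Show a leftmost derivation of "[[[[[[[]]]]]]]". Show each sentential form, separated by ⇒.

S ⇒ SS   [S -> S S]
SS ⇒ [S]S   [S -> [ S ]]
[S]S ⇒ [SS]S   [S -> S S]
[SS]S ⇒ [[S]S]S   [S -> [ S ]]
[[S]S]S ⇒ [[[S]]S]S   [S -> [ S ]]
[[[S]]S]S ⇒ [[[[S]]]S]S   [S -> [ S ]]
[[[[S]]]S]S ⇒ [[[[[S]]]]S]S   [S -> [ S ]]
[[[[[S]]]]S]S ⇒ [[[[[SS]]]]S]S   [S -> S S]
[[[[[SS]]]]S]S ⇒ [[[[[[S]S]]]]S]S   [S -> [ S ]]
[[[[[[S]S]]]]S]S ⇒ [[[[[[[S]]S]]]]S]S   [S -> [ S ]]
[[[[[[[S]]S]]]]S]S ⇒ [[[[[[[]]S]]]]S]S   [S -> epsilon]
[[[[[[[]]S]]]]S]S ⇒ [[[[[[[]]]]]]S]S   [S -> epsilon]
[[[[[[[]]]]]]S]S ⇒ [[[[[[[]]]]]]]S   [S -> epsilon]
[[[[[[[]]]]]]]S ⇒ [[[[[[[]]]]]]]   [S -> epsilon]

S ⇒ SS ⇒ [S]S ⇒ [SS]S ⇒ [[S]S]S ⇒ [[[S]]S]S ⇒ [[[[S]]]S]S ⇒ [[[[[S]]]]S]S ⇒ [[[[[SS]]]]S]S ⇒ [[[[[[S]S]]]]S]S ⇒ [[[[[[[S]]S]]]]S]S ⇒ [[[[[[[]]S]]]]S]S ⇒ [[[[[[[]]]]]]S]S ⇒ [[[[[[[]]]]]]]S ⇒ [[[[[[[]]]]]]]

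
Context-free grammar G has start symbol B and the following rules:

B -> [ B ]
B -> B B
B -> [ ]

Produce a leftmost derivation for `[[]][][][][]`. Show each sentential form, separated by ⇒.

B⇒BB⇒BBB⇒BBBB⇒BBBBB⇒[B]BBBB⇒[[]]BBBB⇒[[]][]BBB⇒[[]][][]BB⇒[[]][][][]B⇒[[]][][][][]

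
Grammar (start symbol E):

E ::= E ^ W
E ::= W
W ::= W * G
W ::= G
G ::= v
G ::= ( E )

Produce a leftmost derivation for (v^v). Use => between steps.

E => W => G => (E) => (E^W) => (W^W) => (G^W) => (v^W) => (v^G) => (v^v)

E => W   [E ::= W]
W => G   [W ::= G]
G => (E)   [G ::= ( E )]
(E) => (E^W)   [E ::= E ^ W]
(E^W) => (W^W)   [E ::= W]
(W^W) => (G^W)   [W ::= G]
(G^W) => (v^W)   [G ::= v]
(v^W) => (v^G)   [W ::= G]
(v^G) => (v^v)   [G ::= v]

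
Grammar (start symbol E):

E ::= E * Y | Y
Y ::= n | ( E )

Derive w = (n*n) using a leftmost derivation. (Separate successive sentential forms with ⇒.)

E⇒Y⇒(E)⇒(E*Y)⇒(Y*Y)⇒(n*Y)⇒(n*n)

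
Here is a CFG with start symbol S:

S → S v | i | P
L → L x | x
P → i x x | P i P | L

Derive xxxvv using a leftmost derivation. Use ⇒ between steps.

S⇒Sv⇒Svv⇒Pvv⇒Lvv⇒Lxvv⇒Lxxvv⇒xxxvv

S ⇒ Sv   [S → S v]
Sv ⇒ Svv   [S → S v]
Svv ⇒ Pvv   [S → P]
Pvv ⇒ Lvv   [P → L]
Lvv ⇒ Lxvv   [L → L x]
Lxvv ⇒ Lxxvv   [L → L x]
Lxxvv ⇒ xxxvv   [L → x]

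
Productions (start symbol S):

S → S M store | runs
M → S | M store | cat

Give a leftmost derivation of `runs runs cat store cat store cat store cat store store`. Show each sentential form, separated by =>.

S => S M store => runs M store => runs S store => runs S M store store => runs S M store M store store => runs S M store M store M store store => runs S M store M store M store M store store => runs runs M store M store M store M store store => runs runs cat store M store M store M store store => runs runs cat store cat store M store M store store => runs runs cat store cat store cat store M store store => runs runs cat store cat store cat store cat store store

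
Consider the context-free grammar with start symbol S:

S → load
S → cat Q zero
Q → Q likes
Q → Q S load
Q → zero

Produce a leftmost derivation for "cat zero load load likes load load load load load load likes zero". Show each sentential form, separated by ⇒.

S ⇒ cat Q zero   [S → cat Q zero]
cat Q zero ⇒ cat Q likes zero   [Q → Q likes]
cat Q likes zero ⇒ cat Q S load likes zero   [Q → Q S load]
cat Q S load likes zero ⇒ cat Q S load S load likes zero   [Q → Q S load]
cat Q S load S load likes zero ⇒ cat Q S load S load S load likes zero   [Q → Q S load]
cat Q S load S load S load likes zero ⇒ cat Q likes S load S load S load likes zero   [Q → Q likes]
cat Q likes S load S load S load likes zero ⇒ cat Q S load likes S load S load S load likes zero   [Q → Q S load]
cat Q S load likes S load S load S load likes zero ⇒ cat zero S load likes S load S load S load likes zero   [Q → zero]
cat zero S load likes S load S load S load likes zero ⇒ cat zero load load likes S load S load S load likes zero   [S → load]
cat zero load load likes S load S load S load likes zero ⇒ cat zero load load likes load load S load S load likes zero   [S → load]
cat zero load load likes load load S load S load likes zero ⇒ cat zero load load likes load load load load S load likes zero   [S → load]
cat zero load load likes load load load load S load likes zero ⇒ cat zero load load likes load load load load load load likes zero   [S → load]

S ⇒ cat Q zero ⇒ cat Q likes zero ⇒ cat Q S load likes zero ⇒ cat Q S load S load likes zero ⇒ cat Q S load S load S load likes zero ⇒ cat Q likes S load S load S load likes zero ⇒ cat Q S load likes S load S load S load likes zero ⇒ cat zero S load likes S load S load S load likes zero ⇒ cat zero load load likes S load S load S load likes zero ⇒ cat zero load load likes load load S load S load likes zero ⇒ cat zero load load likes load load load load S load likes zero ⇒ cat zero load load likes load load load load load load likes zero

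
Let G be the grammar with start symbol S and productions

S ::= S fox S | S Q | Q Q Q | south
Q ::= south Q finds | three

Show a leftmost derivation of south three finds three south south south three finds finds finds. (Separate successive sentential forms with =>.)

S => Q Q Q   [S ::= Q Q Q]
Q Q Q => south Q finds Q Q   [Q ::= south Q finds]
south Q finds Q Q => south three finds Q Q   [Q ::= three]
south three finds Q Q => south three finds three Q   [Q ::= three]
south three finds three Q => south three finds three south Q finds   [Q ::= south Q finds]
south three finds three south Q finds => south three finds three south south Q finds finds   [Q ::= south Q finds]
south three finds three south south Q finds finds => south three finds three south south south Q finds finds finds   [Q ::= south Q finds]
south three finds three south south south Q finds finds finds => south three finds three south south south three finds finds finds   [Q ::= three]

S => Q Q Q => south Q finds Q Q => south three finds Q Q => south three finds three Q => south three finds three south Q finds => south three finds three south south Q finds finds => south three finds three south south south Q finds finds finds => south three finds three south south south three finds finds finds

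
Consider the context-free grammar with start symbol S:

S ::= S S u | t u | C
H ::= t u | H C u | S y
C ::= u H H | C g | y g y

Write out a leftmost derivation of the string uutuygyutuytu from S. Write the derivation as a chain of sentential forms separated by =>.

S => C => uHH => uSyH => uCyH => uuHHyH => uuHCuHyH => uutuCuHyH => uutuygyuHyH => uutuygyutuyH => uutuygyutuytu

S => C   [S ::= C]
C => uHH   [C ::= u H H]
uHH => uSyH   [H ::= S y]
uSyH => uCyH   [S ::= C]
uCyH => uuHHyH   [C ::= u H H]
uuHHyH => uuHCuHyH   [H ::= H C u]
uuHCuHyH => uutuCuHyH   [H ::= t u]
uutuCuHyH => uutuygyuHyH   [C ::= y g y]
uutuygyuHyH => uutuygyutuyH   [H ::= t u]
uutuygyutuyH => uutuygyutuytu   [H ::= t u]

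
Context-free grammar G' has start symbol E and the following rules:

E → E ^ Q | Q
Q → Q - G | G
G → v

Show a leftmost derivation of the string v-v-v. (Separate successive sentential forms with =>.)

E => Q => Q-G => Q-G-G => G-G-G => v-G-G => v-v-G => v-v-v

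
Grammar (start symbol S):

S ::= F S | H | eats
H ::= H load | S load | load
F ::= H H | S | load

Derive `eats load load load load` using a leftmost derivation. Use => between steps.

S => H   [S ::= H]
H => H load   [H ::= H load]
H load => H load load   [H ::= H load]
H load load => S load load load   [H ::= S load]
S load load load => F S load load load   [S ::= F S]
F S load load load => S S load load load   [F ::= S]
S S load load load => eats S load load load   [S ::= eats]
eats S load load load => eats H load load load   [S ::= H]
eats H load load load => eats load load load load   [H ::= load]

S => H => H load => H load load => S load load load => F S load load load => S S load load load => eats S load load load => eats H load load load => eats load load load load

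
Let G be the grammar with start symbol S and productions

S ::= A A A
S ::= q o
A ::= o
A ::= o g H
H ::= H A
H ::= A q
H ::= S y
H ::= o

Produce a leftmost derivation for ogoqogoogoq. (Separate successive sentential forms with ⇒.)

S⇒AAA⇒ogHAA⇒ogAqAA⇒ogoqAA⇒ogoqogHA⇒ogoqogoA⇒ogoqogoogH⇒ogoqogoogAq⇒ogoqogoogoq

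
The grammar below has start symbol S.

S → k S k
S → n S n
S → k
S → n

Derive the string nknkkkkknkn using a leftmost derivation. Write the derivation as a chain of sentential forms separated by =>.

S => nSn => nkSkn => nknSnkn => nknkSknkn => nknkkSkknkn => nknkkkkknkn

S => nSn   [S → n S n]
nSn => nkSkn   [S → k S k]
nkSkn => nknSnkn   [S → n S n]
nknSnkn => nknkSknkn   [S → k S k]
nknkSknkn => nknkkSkknkn   [S → k S k]
nknkkSkknkn => nknkkkkknkn   [S → k]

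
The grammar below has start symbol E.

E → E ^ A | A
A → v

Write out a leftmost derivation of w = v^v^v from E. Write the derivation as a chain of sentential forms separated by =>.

E => E^A   [E → E ^ A]
E^A => E^A^A   [E → E ^ A]
E^A^A => A^A^A   [E → A]
A^A^A => v^A^A   [A → v]
v^A^A => v^v^A   [A → v]
v^v^A => v^v^v   [A → v]

E => E^A => E^A^A => A^A^A => v^A^A => v^v^A => v^v^v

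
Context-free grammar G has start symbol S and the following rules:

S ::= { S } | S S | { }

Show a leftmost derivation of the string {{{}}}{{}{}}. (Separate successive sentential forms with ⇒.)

S ⇒ SS   [S ::= S S]
SS ⇒ {S}S   [S ::= { S }]
{S}S ⇒ {{S}}S   [S ::= { S }]
{{S}}S ⇒ {{{}}}S   [S ::= { }]
{{{}}}S ⇒ {{{}}}{S}   [S ::= { S }]
{{{}}}{S} ⇒ {{{}}}{SS}   [S ::= S S]
{{{}}}{SS} ⇒ {{{}}}{{}S}   [S ::= { }]
{{{}}}{{}S} ⇒ {{{}}}{{}{}}   [S ::= { }]

S ⇒ SS ⇒ {S}S ⇒ {{S}}S ⇒ {{{}}}S ⇒ {{{}}}{S} ⇒ {{{}}}{SS} ⇒ {{{}}}{{}S} ⇒ {{{}}}{{}{}}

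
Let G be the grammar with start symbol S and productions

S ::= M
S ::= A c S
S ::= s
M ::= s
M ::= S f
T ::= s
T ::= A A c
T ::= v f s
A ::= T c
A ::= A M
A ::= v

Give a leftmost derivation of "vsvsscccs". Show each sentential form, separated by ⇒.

S ⇒ AcS ⇒ TccS ⇒ AAcccS ⇒ AMAcccS ⇒ vMAcccS ⇒ vsAcccS ⇒ vsAMcccS ⇒ vsAMMcccS ⇒ vsvMMcccS ⇒ vsvsMcccS ⇒ vsvsscccS ⇒ vsvsscccs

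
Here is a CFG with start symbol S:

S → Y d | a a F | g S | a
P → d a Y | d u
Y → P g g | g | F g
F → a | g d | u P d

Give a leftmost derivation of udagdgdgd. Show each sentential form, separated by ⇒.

S⇒Yd⇒Fgd⇒uPdgd⇒udaYdgd⇒udaFgdgd⇒udagdgdgd

S ⇒ Yd   [S → Y d]
Yd ⇒ Fgd   [Y → F g]
Fgd ⇒ uPdgd   [F → u P d]
uPdgd ⇒ udaYdgd   [P → d a Y]
udaYdgd ⇒ udaFgdgd   [Y → F g]
udaFgdgd ⇒ udagdgdgd   [F → g d]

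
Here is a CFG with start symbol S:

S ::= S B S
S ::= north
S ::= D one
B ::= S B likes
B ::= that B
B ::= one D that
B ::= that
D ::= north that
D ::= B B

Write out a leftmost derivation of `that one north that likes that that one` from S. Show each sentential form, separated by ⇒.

S ⇒ D one ⇒ B B one ⇒ that B one ⇒ that one D that one ⇒ that one B B that one ⇒ that one S B likes B that one ⇒ that one north B likes B that one ⇒ that one north that likes B that one ⇒ that one north that likes that that one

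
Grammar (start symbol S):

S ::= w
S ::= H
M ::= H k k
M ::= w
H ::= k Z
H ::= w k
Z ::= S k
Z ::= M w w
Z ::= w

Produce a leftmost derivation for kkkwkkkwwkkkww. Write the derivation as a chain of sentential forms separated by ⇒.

S ⇒ H ⇒ kZ ⇒ kMww ⇒ kHkkww ⇒ kkZkkww ⇒ kkSkkkww ⇒ kkHkkkww ⇒ kkkZkkkww ⇒ kkkMwwkkkww ⇒ kkkHkkwwkkkww ⇒ kkkwkkkwwkkkww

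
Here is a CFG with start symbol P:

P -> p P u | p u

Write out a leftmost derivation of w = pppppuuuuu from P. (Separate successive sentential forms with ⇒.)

P ⇒ pPu ⇒ ppPuu ⇒ pppPuuu ⇒ ppppPuuuu ⇒ pppppuuuuu

P ⇒ pPu   [P -> p P u]
pPu ⇒ ppPuu   [P -> p P u]
ppPuu ⇒ pppPuuu   [P -> p P u]
pppPuuu ⇒ ppppPuuuu   [P -> p P u]
ppppPuuuu ⇒ pppppuuuuu   [P -> p u]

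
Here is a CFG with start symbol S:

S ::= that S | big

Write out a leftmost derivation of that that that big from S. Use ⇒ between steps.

S ⇒ that S ⇒ that that S ⇒ that that that S ⇒ that that that big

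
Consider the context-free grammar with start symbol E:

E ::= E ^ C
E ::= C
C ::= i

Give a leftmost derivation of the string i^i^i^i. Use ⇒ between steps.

E⇒E^C⇒E^C^C⇒E^C^C^C⇒C^C^C^C⇒i^C^C^C⇒i^i^C^C⇒i^i^i^C⇒i^i^i^i

E ⇒ E^C   [E ::= E ^ C]
E^C ⇒ E^C^C   [E ::= E ^ C]
E^C^C ⇒ E^C^C^C   [E ::= E ^ C]
E^C^C^C ⇒ C^C^C^C   [E ::= C]
C^C^C^C ⇒ i^C^C^C   [C ::= i]
i^C^C^C ⇒ i^i^C^C   [C ::= i]
i^i^C^C ⇒ i^i^i^C   [C ::= i]
i^i^i^C ⇒ i^i^i^i   [C ::= i]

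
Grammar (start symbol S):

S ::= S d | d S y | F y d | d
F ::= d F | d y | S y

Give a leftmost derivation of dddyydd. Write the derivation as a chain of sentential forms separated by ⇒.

S⇒Sd⇒Fydd⇒dFydd⇒ddFydd⇒dddyydd

S ⇒ Sd   [S ::= S d]
Sd ⇒ Fydd   [S ::= F y d]
Fydd ⇒ dFydd   [F ::= d F]
dFydd ⇒ ddFydd   [F ::= d F]
ddFydd ⇒ dddyydd   [F ::= d y]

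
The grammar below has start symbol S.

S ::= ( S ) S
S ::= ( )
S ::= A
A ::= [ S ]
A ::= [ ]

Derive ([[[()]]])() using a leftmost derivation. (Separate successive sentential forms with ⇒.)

S ⇒ (S)S ⇒ (A)S ⇒ ([S])S ⇒ ([A])S ⇒ ([[S]])S ⇒ ([[A]])S ⇒ ([[[S]]])S ⇒ ([[[()]]])S ⇒ ([[[()]]])()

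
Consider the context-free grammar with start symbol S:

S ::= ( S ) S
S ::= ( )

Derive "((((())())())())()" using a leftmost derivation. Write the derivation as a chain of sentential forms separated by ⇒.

S⇒(S)S⇒((S)S)S⇒(((S)S)S)S⇒((((S)S)S)S)S⇒((((())S)S)S)S⇒((((())())S)S)S⇒((((())())())S)S⇒((((())())())())S⇒((((())())())())()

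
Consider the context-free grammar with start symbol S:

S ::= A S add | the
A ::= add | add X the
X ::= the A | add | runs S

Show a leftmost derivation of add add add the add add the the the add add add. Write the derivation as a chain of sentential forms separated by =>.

S => A S add   [S ::= A S add]
A S add => add S add   [A ::= add]
add S add => add A S add add   [S ::= A S add]
add A S add add => add add S add add   [A ::= add]
add add S add add => add add A S add add add   [S ::= A S add]
add add A S add add add => add add add X the S add add add   [A ::= add X the]
add add add X the S add add add => add add add the A the S add add add   [X ::= the A]
add add add the A the S add add add => add add add the add X the the S add add add   [A ::= add X the]
add add add the add X the the S add add add => add add add the add add the the S add add add   [X ::= add]
add add add the add add the the S add add add => add add add the add add the the the add add add   [S ::= the]

S => A S add => add S add => add A S add add => add add S add add => add add A S add add add => add add add X the S add add add => add add add the A the S add add add => add add add the add X the the S add add add => add add add the add add the the S add add add => add add add the add add the the the add add add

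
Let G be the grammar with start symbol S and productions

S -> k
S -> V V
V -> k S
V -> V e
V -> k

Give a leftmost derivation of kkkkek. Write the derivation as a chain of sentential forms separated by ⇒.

S ⇒ VV ⇒ kSV ⇒ kkV ⇒ kkkS ⇒ kkkVV ⇒ kkkVeV ⇒ kkkkeV ⇒ kkkkek

S ⇒ VV   [S -> V V]
VV ⇒ kSV   [V -> k S]
kSV ⇒ kkV   [S -> k]
kkV ⇒ kkkS   [V -> k S]
kkkS ⇒ kkkVV   [S -> V V]
kkkVV ⇒ kkkVeV   [V -> V e]
kkkVeV ⇒ kkkkeV   [V -> k]
kkkkeV ⇒ kkkkek   [V -> k]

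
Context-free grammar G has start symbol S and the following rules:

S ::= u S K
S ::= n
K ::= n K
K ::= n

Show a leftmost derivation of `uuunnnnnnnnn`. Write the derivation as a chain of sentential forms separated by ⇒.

S ⇒ uSK   [S ::= u S K]
uSK ⇒ uuSKK   [S ::= u S K]
uuSKK ⇒ uuuSKKK   [S ::= u S K]
uuuSKKK ⇒ uuunKKK   [S ::= n]
uuunKKK ⇒ uuunnKKK   [K ::= n K]
uuunnKKK ⇒ uuunnnKKK   [K ::= n K]
uuunnnKKK ⇒ uuunnnnKKK   [K ::= n K]
uuunnnnKKK ⇒ uuunnnnnKKK   [K ::= n K]
uuunnnnnKKK ⇒ uuunnnnnnKKK   [K ::= n K]
uuunnnnnnKKK ⇒ uuunnnnnnnKK   [K ::= n]
uuunnnnnnnKK ⇒ uuunnnnnnnnK   [K ::= n]
uuunnnnnnnnK ⇒ uuunnnnnnnnn   [K ::= n]

S ⇒ uSK ⇒ uuSKK ⇒ uuuSKKK ⇒ uuunKKK ⇒ uuunnKKK ⇒ uuunnnKKK ⇒ uuunnnnKKK ⇒ uuunnnnnKKK ⇒ uuunnnnnnKKK ⇒ uuunnnnnnnKK ⇒ uuunnnnnnnnK ⇒ uuunnnnnnnnn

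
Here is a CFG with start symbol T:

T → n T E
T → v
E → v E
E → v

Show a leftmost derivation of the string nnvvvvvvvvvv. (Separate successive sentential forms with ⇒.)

T ⇒ nTE   [T → n T E]
nTE ⇒ nnTEE   [T → n T E]
nnTEE ⇒ nnvEE   [T → v]
nnvEE ⇒ nnvvEE   [E → v E]
nnvvEE ⇒ nnvvvEE   [E → v E]
nnvvvEE ⇒ nnvvvvEE   [E → v E]
nnvvvvEE ⇒ nnvvvvvEE   [E → v E]
nnvvvvvEE ⇒ nnvvvvvvEE   [E → v E]
nnvvvvvvEE ⇒ nnvvvvvvvEE   [E → v E]
nnvvvvvvvEE ⇒ nnvvvvvvvvEE   [E → v E]
nnvvvvvvvvEE ⇒ nnvvvvvvvvvE   [E → v]
nnvvvvvvvvvE ⇒ nnvvvvvvvvvv   [E → v]

T⇒nTE⇒nnTEE⇒nnvEE⇒nnvvEE⇒nnvvvEE⇒nnvvvvEE⇒nnvvvvvEE⇒nnvvvvvvEE⇒nnvvvvvvvEE⇒nnvvvvvvvvEE⇒nnvvvvvvvvvE⇒nnvvvvvvvvvv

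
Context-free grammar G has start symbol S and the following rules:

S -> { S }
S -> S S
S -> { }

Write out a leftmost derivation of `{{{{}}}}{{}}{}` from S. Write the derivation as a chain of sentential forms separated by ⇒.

S⇒SS⇒SSS⇒{S}SS⇒{{S}}SS⇒{{{S}}}SS⇒{{{{}}}}SS⇒{{{{}}}}{S}S⇒{{{{}}}}{{}}S⇒{{{{}}}}{{}}{}

S ⇒ SS   [S -> S S]
SS ⇒ SSS   [S -> S S]
SSS ⇒ {S}SS   [S -> { S }]
{S}SS ⇒ {{S}}SS   [S -> { S }]
{{S}}SS ⇒ {{{S}}}SS   [S -> { S }]
{{{S}}}SS ⇒ {{{{}}}}SS   [S -> { }]
{{{{}}}}SS ⇒ {{{{}}}}{S}S   [S -> { S }]
{{{{}}}}{S}S ⇒ {{{{}}}}{{}}S   [S -> { }]
{{{{}}}}{{}}S ⇒ {{{{}}}}{{}}{}   [S -> { }]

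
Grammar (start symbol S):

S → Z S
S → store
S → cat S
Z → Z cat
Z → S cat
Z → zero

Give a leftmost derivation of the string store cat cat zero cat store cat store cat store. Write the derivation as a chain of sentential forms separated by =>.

S => Z S => S cat S => store cat S => store cat cat S => store cat cat Z S => store cat cat S cat S => store cat cat Z S cat S => store cat cat S cat S cat S => store cat cat Z S cat S cat S => store cat cat Z cat S cat S cat S => store cat cat zero cat S cat S cat S => store cat cat zero cat store cat S cat S => store cat cat zero cat store cat store cat S => store cat cat zero cat store cat store cat store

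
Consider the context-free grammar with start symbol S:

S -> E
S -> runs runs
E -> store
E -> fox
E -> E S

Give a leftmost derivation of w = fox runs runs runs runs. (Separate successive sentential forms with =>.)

S => E => E S => E S S => fox S S => fox runs runs S => fox runs runs runs runs

S => E   [S -> E]
E => E S   [E -> E S]
E S => E S S   [E -> E S]
E S S => fox S S   [E -> fox]
fox S S => fox runs runs S   [S -> runs runs]
fox runs runs S => fox runs runs runs runs   [S -> runs runs]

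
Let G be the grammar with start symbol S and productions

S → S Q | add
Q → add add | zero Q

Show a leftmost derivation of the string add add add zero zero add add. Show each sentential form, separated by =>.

S => S Q => S Q Q => add Q Q => add add add Q => add add add zero Q => add add add zero zero Q => add add add zero zero add add

S => S Q   [S → S Q]
S Q => S Q Q   [S → S Q]
S Q Q => add Q Q   [S → add]
add Q Q => add add add Q   [Q → add add]
add add add Q => add add add zero Q   [Q → zero Q]
add add add zero Q => add add add zero zero Q   [Q → zero Q]
add add add zero zero Q => add add add zero zero add add   [Q → add add]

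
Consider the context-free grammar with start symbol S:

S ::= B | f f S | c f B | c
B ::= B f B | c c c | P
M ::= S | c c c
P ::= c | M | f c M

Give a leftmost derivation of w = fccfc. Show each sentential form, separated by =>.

S => B   [S ::= B]
B => P   [B ::= P]
P => fcM   [P ::= f c M]
fcM => fcS   [M ::= S]
fcS => fccfB   [S ::= c f B]
fccfB => fccfP   [B ::= P]
fccfP => fccfc   [P ::= c]

S => B => P => fcM => fcS => fccfB => fccfP => fccfc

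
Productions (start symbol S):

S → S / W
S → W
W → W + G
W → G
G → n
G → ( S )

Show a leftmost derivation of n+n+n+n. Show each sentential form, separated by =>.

S => W   [S → W]
W => W+G   [W → W + G]
W+G => W+G+G   [W → W + G]
W+G+G => W+G+G+G   [W → W + G]
W+G+G+G => G+G+G+G   [W → G]
G+G+G+G => n+G+G+G   [G → n]
n+G+G+G => n+n+G+G   [G → n]
n+n+G+G => n+n+n+G   [G → n]
n+n+n+G => n+n+n+n   [G → n]

S => W => W+G => W+G+G => W+G+G+G => G+G+G+G => n+G+G+G => n+n+G+G => n+n+n+G => n+n+n+n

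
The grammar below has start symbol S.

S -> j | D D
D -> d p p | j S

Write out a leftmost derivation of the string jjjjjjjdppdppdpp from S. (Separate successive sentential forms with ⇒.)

S ⇒ DD   [S -> D D]
DD ⇒ jSD   [D -> j S]
jSD ⇒ jDDD   [S -> D D]
jDDD ⇒ jjSDD   [D -> j S]
jjSDD ⇒ jjjDD   [S -> j]
jjjDD ⇒ jjjjSD   [D -> j S]
jjjjSD ⇒ jjjjDDD   [S -> D D]
jjjjDDD ⇒ jjjjjSDD   [D -> j S]
jjjjjSDD ⇒ jjjjjDDDD   [S -> D D]
jjjjjDDDD ⇒ jjjjjjSDDD   [D -> j S]
jjjjjjSDDD ⇒ jjjjjjjDDD   [S -> j]
jjjjjjjDDD ⇒ jjjjjjjdppDD   [D -> d p p]
jjjjjjjdppDD ⇒ jjjjjjjdppdppD   [D -> d p p]
jjjjjjjdppdppD ⇒ jjjjjjjdppdppdpp   [D -> d p p]

S ⇒ DD ⇒ jSD ⇒ jDDD ⇒ jjSDD ⇒ jjjDD ⇒ jjjjSD ⇒ jjjjDDD ⇒ jjjjjSDD ⇒ jjjjjDDDD ⇒ jjjjjjSDDD ⇒ jjjjjjjDDD ⇒ jjjjjjjdppDD ⇒ jjjjjjjdppdppD ⇒ jjjjjjjdppdppdpp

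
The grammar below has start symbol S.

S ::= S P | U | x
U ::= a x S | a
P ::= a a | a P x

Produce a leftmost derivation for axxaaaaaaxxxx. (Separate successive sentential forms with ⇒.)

S ⇒ SP   [S ::= S P]
SP ⇒ UP   [S ::= U]
UP ⇒ axSP   [U ::= a x S]
axSP ⇒ axxP   [S ::= x]
axxP ⇒ axxaPx   [P ::= a P x]
axxaPx ⇒ axxaaPxx   [P ::= a P x]
axxaaPxx ⇒ axxaaaPxxx   [P ::= a P x]
axxaaaPxxx ⇒ axxaaaaPxxxx   [P ::= a P x]
axxaaaaPxxxx ⇒ axxaaaaaaxxxx   [P ::= a a]

S ⇒ SP ⇒ UP ⇒ axSP ⇒ axxP ⇒ axxaPx ⇒ axxaaPxx ⇒ axxaaaPxxx ⇒ axxaaaaPxxxx ⇒ axxaaaaaaxxxx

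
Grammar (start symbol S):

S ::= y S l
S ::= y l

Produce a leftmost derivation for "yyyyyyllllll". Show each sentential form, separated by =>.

S => ySl => yySll => yyySlll => yyyySllll => yyyyySlllll => yyyyyyllllll

S => ySl   [S ::= y S l]
ySl => yySll   [S ::= y S l]
yySll => yyySlll   [S ::= y S l]
yyySlll => yyyySllll   [S ::= y S l]
yyyySllll => yyyyySlllll   [S ::= y S l]
yyyyySlllll => yyyyyyllllll   [S ::= y l]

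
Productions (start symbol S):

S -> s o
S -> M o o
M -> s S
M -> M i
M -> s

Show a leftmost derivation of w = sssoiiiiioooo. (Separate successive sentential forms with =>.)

S => Moo => sSoo => sMoooo => sMioooo => sMiioooo => sMiiioooo => sMiiiioooo => sMiiiiioooo => ssSiiiiioooo => sssoiiiiioooo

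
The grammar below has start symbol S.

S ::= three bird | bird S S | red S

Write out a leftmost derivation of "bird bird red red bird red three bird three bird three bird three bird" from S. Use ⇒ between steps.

S ⇒ bird S S ⇒ bird bird S S S ⇒ bird bird red S S S ⇒ bird bird red red S S S ⇒ bird bird red red bird S S S S ⇒ bird bird red red bird red S S S S ⇒ bird bird red red bird red three bird S S S ⇒ bird bird red red bird red three bird three bird S S ⇒ bird bird red red bird red three bird three bird three bird S ⇒ bird bird red red bird red three bird three bird three bird three bird

S ⇒ bird S S   [S ::= bird S S]
bird S S ⇒ bird bird S S S   [S ::= bird S S]
bird bird S S S ⇒ bird bird red S S S   [S ::= red S]
bird bird red S S S ⇒ bird bird red red S S S   [S ::= red S]
bird bird red red S S S ⇒ bird bird red red bird S S S S   [S ::= bird S S]
bird bird red red bird S S S S ⇒ bird bird red red bird red S S S S   [S ::= red S]
bird bird red red bird red S S S S ⇒ bird bird red red bird red three bird S S S   [S ::= three bird]
bird bird red red bird red three bird S S S ⇒ bird bird red red bird red three bird three bird S S   [S ::= three bird]
bird bird red red bird red three bird three bird S S ⇒ bird bird red red bird red three bird three bird three bird S   [S ::= three bird]
bird bird red red bird red three bird three bird three bird S ⇒ bird bird red red bird red three bird three bird three bird three bird   [S ::= three bird]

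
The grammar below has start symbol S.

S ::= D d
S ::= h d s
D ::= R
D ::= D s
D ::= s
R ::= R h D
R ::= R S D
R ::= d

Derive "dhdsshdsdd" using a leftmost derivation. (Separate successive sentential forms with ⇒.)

S ⇒ Dd ⇒ Rd ⇒ RSDd ⇒ RSDSDd ⇒ dSDSDd ⇒ dhdsDSDd ⇒ dhdssSDd ⇒ dhdsshdsDd ⇒ dhdsshdsRd ⇒ dhdsshdsdd

S ⇒ Dd   [S ::= D d]
Dd ⇒ Rd   [D ::= R]
Rd ⇒ RSDd   [R ::= R S D]
RSDd ⇒ RSDSDd   [R ::= R S D]
RSDSDd ⇒ dSDSDd   [R ::= d]
dSDSDd ⇒ dhdsDSDd   [S ::= h d s]
dhdsDSDd ⇒ dhdssSDd   [D ::= s]
dhdssSDd ⇒ dhdsshdsDd   [S ::= h d s]
dhdsshdsDd ⇒ dhdsshdsRd   [D ::= R]
dhdsshdsRd ⇒ dhdsshdsdd   [R ::= d]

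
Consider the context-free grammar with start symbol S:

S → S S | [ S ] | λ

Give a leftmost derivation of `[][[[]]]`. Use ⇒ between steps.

S⇒SS⇒[S]S⇒[]S⇒[]SS⇒[][S]S⇒[][[S]]S⇒[][[[S]]]S⇒[][[[]]]S⇒[][[[]]]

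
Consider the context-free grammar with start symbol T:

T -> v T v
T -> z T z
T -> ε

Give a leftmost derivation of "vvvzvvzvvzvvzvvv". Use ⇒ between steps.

T ⇒ vTv   [T -> v T v]
vTv ⇒ vvTvv   [T -> v T v]
vvTvv ⇒ vvvTvvv   [T -> v T v]
vvvTvvv ⇒ vvvzTzvvv   [T -> z T z]
vvvzTzvvv ⇒ vvvzvTvzvvv   [T -> v T v]
vvvzvTvzvvv ⇒ vvvzvvTvvzvvv   [T -> v T v]
vvvzvvTvvzvvv ⇒ vvvzvvzTzvvzvvv   [T -> z T z]
vvvzvvzTzvvzvvv ⇒ vvvzvvzvTvzvvzvvv   [T -> v T v]
vvvzvvzvTvzvvzvvv ⇒ vvvzvvzvvzvvzvvv   [T -> ε]

T⇒vTv⇒vvTvv⇒vvvTvvv⇒vvvzTzvvv⇒vvvzvTvzvvv⇒vvvzvvTvvzvvv⇒vvvzvvzTzvvzvvv⇒vvvzvvzvTvzvvzvvv⇒vvvzvvzvvzvvzvvv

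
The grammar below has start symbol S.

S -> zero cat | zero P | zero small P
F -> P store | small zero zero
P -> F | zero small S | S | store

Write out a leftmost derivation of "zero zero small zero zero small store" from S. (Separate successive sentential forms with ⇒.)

S ⇒ zero P ⇒ zero zero small S ⇒ zero zero small zero P ⇒ zero zero small zero S ⇒ zero zero small zero zero small P ⇒ zero zero small zero zero small store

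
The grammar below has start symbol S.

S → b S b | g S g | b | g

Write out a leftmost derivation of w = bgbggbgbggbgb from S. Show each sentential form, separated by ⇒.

S⇒bSb⇒bgSgb⇒bgbSbgb⇒bgbgSgbgb⇒bgbggSggbgb⇒bgbggbSbggbgb⇒bgbggbgbggbgb

S ⇒ bSb   [S → b S b]
bSb ⇒ bgSgb   [S → g S g]
bgSgb ⇒ bgbSbgb   [S → b S b]
bgbSbgb ⇒ bgbgSgbgb   [S → g S g]
bgbgSgbgb ⇒ bgbggSggbgb   [S → g S g]
bgbggSggbgb ⇒ bgbggbSbggbgb   [S → b S b]
bgbggbSbggbgb ⇒ bgbggbgbggbgb   [S → g]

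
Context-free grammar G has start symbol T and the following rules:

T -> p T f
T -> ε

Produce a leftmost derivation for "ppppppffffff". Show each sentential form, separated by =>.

T => pTf => ppTff => pppTfff => ppppTffff => pppppTfffff => ppppppTffffff => ppppppffffff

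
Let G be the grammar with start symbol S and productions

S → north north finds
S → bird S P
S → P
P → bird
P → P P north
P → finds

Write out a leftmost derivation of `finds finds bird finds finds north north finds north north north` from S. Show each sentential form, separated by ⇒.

S ⇒ P   [S → P]
P ⇒ P P north   [P → P P north]
P P north ⇒ finds P north   [P → finds]
finds P north ⇒ finds P P north north   [P → P P north]
finds P P north north ⇒ finds finds P north north   [P → finds]
finds finds P north north ⇒ finds finds P P north north north   [P → P P north]
finds finds P P north north north ⇒ finds finds P P north P north north north   [P → P P north]
finds finds P P north P north north north ⇒ finds finds bird P north P north north north   [P → bird]
finds finds bird P north P north north north ⇒ finds finds bird P P north north P north north north   [P → P P north]
finds finds bird P P north north P north north north ⇒ finds finds bird finds P north north P north north north   [P → finds]
finds finds bird finds P north north P north north north ⇒ finds finds bird finds finds north north P north north north   [P → finds]
finds finds bird finds finds north north P north north north ⇒ finds finds bird finds finds north north finds north north north   [P → finds]

S ⇒ P ⇒ P P north ⇒ finds P north ⇒ finds P P north north ⇒ finds finds P north north ⇒ finds finds P P north north north ⇒ finds finds P P north P north north north ⇒ finds finds bird P north P north north north ⇒ finds finds bird P P north north P north north north ⇒ finds finds bird finds P north north P north north north ⇒ finds finds bird finds finds north north P north north north ⇒ finds finds bird finds finds north north finds north north north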